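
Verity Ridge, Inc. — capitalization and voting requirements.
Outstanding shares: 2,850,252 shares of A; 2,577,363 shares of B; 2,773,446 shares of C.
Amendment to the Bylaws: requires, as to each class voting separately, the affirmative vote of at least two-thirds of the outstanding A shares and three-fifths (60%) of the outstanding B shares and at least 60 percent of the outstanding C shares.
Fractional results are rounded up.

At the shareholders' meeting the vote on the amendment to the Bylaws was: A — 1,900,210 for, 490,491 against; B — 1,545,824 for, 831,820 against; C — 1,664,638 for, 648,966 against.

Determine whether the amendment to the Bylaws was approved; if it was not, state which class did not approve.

A: 2/3 of 2850252 = 1900168; 1,900,168 required, 1,900,210 in favor — approved.
B: 3/5 of 2577363 = 1546417.80, rounded up to 1546418; 1,546,418 required, 1,545,824 in favor — not approved.
C: 3/5 of 2773446 = 1664067.60, rounded up to 1664068; 1,664,068 required, 1,664,638 in favor — approved.

Not approved — the B shares did not give the required vote.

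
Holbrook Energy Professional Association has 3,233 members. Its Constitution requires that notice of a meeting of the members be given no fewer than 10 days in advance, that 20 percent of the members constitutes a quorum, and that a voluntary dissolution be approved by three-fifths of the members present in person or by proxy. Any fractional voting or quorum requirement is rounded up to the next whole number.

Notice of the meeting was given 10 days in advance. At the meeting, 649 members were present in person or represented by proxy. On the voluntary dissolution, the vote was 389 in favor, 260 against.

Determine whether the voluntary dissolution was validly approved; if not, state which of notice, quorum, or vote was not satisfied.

Invalid — vote requirement not satisfied.

Notice: 10 days given; 10 required. Satisfied.
Quorum: 20% of 3,233 = 646.60, rounded up to 647; 649 present. Satisfied.
Vote: requires three-fifths of those present (649); 3/5 of 649 = 389.40, rounded up to 390, so 390 needed; 389 in favor. Not satisfied.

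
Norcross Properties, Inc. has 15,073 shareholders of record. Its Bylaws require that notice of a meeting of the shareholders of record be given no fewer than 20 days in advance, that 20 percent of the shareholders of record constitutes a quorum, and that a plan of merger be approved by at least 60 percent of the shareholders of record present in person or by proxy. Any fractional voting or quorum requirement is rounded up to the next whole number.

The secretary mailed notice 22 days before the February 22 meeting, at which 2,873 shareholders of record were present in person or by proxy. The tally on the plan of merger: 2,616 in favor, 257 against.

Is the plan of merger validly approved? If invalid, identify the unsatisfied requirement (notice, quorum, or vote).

Notice: 22 days given; 20 required. Satisfied.
Quorum: 20% of 15,073 = 3,014.60, rounded up to 3,015; 2,873 present. Not satisfied.
Vote: requires three-fifths of those present (2,873); 3/5 of 2873 = 1723.80, rounded up to 1724, so 1,724 needed; 2,616 in favor. Satisfied.

Invalid — quorum requirement not satisfied.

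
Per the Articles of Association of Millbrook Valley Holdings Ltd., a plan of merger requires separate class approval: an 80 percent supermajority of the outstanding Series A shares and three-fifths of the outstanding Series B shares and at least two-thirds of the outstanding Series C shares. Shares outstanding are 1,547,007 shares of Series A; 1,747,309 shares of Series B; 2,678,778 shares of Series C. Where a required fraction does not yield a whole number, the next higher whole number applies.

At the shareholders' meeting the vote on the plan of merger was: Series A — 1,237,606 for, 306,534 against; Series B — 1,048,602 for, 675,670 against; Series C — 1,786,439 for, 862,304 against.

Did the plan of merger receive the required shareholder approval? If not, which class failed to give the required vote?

Approved — every class gave the required vote.

Series A: 4/5 of 1547007 = 1237605.60, rounded up to 1237606; 1,237,606 required, 1,237,606 in favor — approved.
Series B: 3/5 of 1747309 = 1048385.40, rounded up to 1048386; 1,048,386 required, 1,048,602 in favor — approved.
Series C: 2/3 of 2678778 = 1785852; 1,785,852 required, 1,786,439 in favor — approved.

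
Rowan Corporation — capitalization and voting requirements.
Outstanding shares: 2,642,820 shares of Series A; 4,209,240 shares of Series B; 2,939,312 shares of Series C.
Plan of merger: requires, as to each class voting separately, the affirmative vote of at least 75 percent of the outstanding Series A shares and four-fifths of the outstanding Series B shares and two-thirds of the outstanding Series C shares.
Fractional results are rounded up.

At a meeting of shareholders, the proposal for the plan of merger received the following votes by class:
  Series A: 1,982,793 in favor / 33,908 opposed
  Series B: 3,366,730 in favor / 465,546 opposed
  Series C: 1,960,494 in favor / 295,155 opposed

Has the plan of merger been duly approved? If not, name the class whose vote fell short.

Series A: 3/4 of 2642820 = 1982115; 1,982,115 required, 1,982,793 in favor — approved.
Series B: 4/5 of 4209240 = 3367392; 3,367,392 required, 3,366,730 in favor — not approved.
Series C: 2/3 of 2939312 = 1959541.33, rounded up to 1959542; 1,959,542 required, 1,960,494 in favor — approved.

Not approved — the Series B shares did not give the required vote.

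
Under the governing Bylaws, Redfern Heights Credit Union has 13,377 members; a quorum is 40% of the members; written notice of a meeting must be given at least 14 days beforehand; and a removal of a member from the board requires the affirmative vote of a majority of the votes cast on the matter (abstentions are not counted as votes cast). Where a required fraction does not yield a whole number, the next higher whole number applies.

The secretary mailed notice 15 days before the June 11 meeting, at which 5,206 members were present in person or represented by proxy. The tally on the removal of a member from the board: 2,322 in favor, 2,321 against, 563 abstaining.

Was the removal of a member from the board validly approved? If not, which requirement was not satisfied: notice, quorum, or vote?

Notice: 15 days given; 14 required. Satisfied.
Quorum: 40% of 13,377 = 5,350.80, rounded up to 5,351; 5,206 present. Not satisfied.
Vote: requires a majority of the votes cast (5,206 − 563 abstaining = 4,643); a majority of 4643 is 2322, so 2,322 needed; 2,322 in favor. Satisfied.

Invalid — quorum requirement not satisfied.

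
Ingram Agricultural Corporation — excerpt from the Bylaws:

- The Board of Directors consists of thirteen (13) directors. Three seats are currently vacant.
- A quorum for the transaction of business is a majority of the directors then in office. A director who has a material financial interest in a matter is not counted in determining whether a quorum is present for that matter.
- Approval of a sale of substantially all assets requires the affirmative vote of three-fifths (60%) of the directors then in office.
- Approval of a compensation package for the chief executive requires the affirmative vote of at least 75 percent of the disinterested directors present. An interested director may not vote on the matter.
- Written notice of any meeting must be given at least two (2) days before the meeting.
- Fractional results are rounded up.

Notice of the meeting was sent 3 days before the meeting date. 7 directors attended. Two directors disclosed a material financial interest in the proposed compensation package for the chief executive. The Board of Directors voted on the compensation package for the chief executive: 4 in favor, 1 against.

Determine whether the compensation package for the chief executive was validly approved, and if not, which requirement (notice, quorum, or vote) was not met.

Invalid — quorum requirement not satisfied.

Notice: 3 days given; 2 required (3 ≥ 2). Satisfied.
Quorum: 7 present, but the 2 interested directors do not count, leaving 5. Quorum is 6. Not satisfied.
Vote: the compensation package for the chief executive requires three-fourths of the disinterested directors present (7 − 2 = 5). 3/4 of 5 = 3.75, rounded up to 4, so 4 affirmative votes are needed; 4 voted in favor. Satisfied. (Moot — without a quorum no business can be validly transacted.)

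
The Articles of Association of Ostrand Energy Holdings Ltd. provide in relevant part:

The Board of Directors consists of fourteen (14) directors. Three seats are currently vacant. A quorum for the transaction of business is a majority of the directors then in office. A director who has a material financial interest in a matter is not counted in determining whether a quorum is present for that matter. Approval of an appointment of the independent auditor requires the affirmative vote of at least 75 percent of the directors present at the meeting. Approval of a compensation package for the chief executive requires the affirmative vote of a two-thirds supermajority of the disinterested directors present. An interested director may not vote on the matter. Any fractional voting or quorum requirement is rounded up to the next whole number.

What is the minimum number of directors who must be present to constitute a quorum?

6

A majority of 11 is 6.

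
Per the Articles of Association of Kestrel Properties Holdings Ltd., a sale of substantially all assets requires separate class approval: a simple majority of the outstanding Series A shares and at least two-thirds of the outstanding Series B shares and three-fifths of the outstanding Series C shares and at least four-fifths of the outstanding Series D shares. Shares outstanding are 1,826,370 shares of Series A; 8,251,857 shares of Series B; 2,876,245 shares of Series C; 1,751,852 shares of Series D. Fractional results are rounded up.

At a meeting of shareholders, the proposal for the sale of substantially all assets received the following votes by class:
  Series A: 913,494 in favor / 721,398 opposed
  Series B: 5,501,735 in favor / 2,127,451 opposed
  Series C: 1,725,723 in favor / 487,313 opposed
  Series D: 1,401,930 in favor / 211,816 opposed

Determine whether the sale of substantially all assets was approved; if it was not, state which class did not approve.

Series A: a majority of 1826370 is 913186; 913,186 required, 913,494 in favor — approved.
Series B: 2/3 of 8251857 = 5501238; 5,501,238 required, 5,501,735 in favor — approved.
Series C: 3/5 of 2876245 = 1725747; 1,725,747 required, 1,725,723 in favor — not approved.
Series D: 4/5 of 1751852 = 1401481.60, rounded up to 1401482; 1,401,482 required, 1,401,930 in favor — approved.

Not approved — the Series C shares did not give the required vote.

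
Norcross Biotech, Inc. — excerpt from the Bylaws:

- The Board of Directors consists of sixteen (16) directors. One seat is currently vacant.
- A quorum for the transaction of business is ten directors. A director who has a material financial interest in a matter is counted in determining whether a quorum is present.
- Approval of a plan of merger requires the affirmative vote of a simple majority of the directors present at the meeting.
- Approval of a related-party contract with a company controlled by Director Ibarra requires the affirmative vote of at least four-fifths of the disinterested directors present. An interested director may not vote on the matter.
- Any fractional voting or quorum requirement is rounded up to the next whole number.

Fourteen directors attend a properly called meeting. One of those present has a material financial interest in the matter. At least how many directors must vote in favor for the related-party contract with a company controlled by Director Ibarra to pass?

The related-party contract with a company controlled by Director Ibarra requires four-fifths of the disinterested directors present (14 − 1 = 13).
4/5 of 13 = 10.40, rounded up to 11.

11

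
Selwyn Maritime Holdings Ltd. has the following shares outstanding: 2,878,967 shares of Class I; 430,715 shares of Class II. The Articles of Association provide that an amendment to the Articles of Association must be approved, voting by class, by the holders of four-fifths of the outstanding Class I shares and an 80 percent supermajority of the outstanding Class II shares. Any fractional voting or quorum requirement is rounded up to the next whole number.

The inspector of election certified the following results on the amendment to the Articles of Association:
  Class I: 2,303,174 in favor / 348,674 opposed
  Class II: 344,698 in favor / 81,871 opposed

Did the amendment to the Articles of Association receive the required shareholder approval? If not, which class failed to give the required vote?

Class I: 4/5 of 2878967 = 2303173.60, rounded up to 2303174; 2,303,174 required, 2,303,174 in favor — approved.
Class II: 4/5 of 430715 = 344572; 344,572 required, 344,698 in favor — approved.

Approved — every class gave the required vote.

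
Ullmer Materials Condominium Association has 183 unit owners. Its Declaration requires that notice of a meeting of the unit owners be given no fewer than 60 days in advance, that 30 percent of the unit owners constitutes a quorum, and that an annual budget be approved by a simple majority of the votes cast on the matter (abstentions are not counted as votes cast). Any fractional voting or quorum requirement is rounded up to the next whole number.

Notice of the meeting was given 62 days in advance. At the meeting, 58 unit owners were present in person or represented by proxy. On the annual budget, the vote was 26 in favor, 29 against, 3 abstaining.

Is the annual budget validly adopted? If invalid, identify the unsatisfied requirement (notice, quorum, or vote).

Notice: 62 days given; 60 required. Satisfied.
Quorum: 30% of 183 = 54.90, rounded up to 55; 58 present. Satisfied.
Vote: requires a majority of the votes cast (58 − 3 abstaining = 55); a majority of 55 is 28, so 28 needed; 26 in favor. Not satisfied.

Invalid — vote requirement not satisfied.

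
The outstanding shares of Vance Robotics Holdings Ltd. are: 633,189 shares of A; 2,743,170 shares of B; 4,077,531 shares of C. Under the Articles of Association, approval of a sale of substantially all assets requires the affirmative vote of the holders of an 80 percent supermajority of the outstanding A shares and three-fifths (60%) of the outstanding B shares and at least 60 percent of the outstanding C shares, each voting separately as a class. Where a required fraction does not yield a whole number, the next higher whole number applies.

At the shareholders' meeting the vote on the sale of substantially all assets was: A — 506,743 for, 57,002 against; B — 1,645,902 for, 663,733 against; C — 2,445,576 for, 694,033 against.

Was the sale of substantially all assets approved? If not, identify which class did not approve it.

A: 4/5 of 633189 = 506551.20, rounded up to 506552; 506,552 required, 506,743 in favor — approved.
B: 3/5 of 2743170 = 1645902; 1,645,902 required, 1,645,902 in favor — approved.
C: 3/5 of 4077531 = 2446518.60, rounded up to 2446519; 2,446,519 required, 2,445,576 in favor — not approved.

Not approved — the C shares did not give the required vote.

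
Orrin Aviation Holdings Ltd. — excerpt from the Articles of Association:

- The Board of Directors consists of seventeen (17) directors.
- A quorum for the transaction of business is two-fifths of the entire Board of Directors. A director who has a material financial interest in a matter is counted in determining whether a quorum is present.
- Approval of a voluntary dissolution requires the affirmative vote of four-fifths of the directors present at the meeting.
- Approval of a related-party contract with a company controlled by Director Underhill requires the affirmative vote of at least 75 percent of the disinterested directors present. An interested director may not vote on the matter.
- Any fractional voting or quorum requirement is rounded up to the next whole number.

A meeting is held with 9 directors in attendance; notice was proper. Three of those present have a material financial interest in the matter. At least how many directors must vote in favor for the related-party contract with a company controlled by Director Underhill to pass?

5

The related-party contract with a company controlled by Director Underhill requires three-fourths of the disinterested directors present (9 − 3 = 6).
3/4 of 6 = 4.50, rounded up to 5.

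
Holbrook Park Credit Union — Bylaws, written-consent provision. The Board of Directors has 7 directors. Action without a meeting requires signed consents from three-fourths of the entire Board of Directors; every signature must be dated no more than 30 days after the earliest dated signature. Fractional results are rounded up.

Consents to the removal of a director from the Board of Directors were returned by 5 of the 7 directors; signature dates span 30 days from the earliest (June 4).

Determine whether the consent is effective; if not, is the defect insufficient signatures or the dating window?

Not effective — insufficient signatures.

Signatures required: three-fourths of 7 — 3/4 of 7 = 5.25, rounded up to 6, so 6 needed; 5 signed. Insufficient.
Dating window: the latest signature is 30 days after the earliest; the limit is 30 days. Within the window.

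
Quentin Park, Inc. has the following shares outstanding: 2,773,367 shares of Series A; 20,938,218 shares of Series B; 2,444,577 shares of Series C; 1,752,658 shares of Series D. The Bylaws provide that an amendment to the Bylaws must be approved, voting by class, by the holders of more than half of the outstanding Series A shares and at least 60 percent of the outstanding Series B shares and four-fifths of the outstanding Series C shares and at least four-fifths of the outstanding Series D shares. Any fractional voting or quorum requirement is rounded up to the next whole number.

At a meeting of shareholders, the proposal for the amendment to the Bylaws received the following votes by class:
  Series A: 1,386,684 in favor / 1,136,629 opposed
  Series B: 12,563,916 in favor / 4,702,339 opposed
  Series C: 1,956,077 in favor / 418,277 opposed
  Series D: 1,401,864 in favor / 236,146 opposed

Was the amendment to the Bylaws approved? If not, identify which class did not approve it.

Not approved — the Series D shares did not give the required vote.

Series A: a majority of 2773367 is 1386684; 1,386,684 required, 1,386,684 in favor — approved.
Series B: 3/5 of 20938218 = 12562930.80, rounded up to 12562931; 12,562,931 required, 12,563,916 in favor — approved.
Series C: 4/5 of 2444577 = 1955661.60, rounded up to 1955662; 1,955,662 required, 1,956,077 in favor — approved.
Series D: 4/5 of 1752658 = 1402126.40, rounded up to 1402127; 1,402,127 required, 1,401,864 in favor — not approved.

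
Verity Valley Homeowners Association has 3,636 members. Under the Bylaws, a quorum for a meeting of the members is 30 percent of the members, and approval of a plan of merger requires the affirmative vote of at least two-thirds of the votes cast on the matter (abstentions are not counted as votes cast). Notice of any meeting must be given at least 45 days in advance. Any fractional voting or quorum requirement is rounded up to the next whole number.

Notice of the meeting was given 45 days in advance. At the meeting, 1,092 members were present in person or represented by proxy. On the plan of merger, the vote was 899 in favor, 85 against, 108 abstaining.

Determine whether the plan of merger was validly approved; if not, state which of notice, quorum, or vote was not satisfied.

Valid — all requirements satisfied.

Notice: 45 days given; 45 required. Satisfied.
Quorum: 30% of 3,636 = 1,090.80, rounded up to 1,091; 1,092 present. Satisfied.
Vote: requires two-thirds of the votes cast (1,092 − 108 abstaining = 984); 2/3 of 984 = 656, so 656 needed; 899 in favor. Satisfied.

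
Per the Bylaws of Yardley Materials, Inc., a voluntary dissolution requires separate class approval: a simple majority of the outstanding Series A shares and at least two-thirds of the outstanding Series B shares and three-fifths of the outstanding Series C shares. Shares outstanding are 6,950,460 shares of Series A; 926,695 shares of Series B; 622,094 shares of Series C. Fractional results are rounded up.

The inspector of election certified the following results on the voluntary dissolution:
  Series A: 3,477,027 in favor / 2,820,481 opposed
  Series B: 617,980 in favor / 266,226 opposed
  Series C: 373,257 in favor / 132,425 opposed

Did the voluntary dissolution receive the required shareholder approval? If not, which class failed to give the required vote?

Approved — every class gave the required vote.

Series A: a majority of 6950460 is 3475231; 3,475,231 required, 3,477,027 in favor — approved.
Series B: 2/3 of 926695 = 617796.67, rounded up to 617797; 617,797 required, 617,980 in favor — approved.
Series C: 3/5 of 622094 = 373256.40, rounded up to 373257; 373,257 required, 373,257 in favor — approved.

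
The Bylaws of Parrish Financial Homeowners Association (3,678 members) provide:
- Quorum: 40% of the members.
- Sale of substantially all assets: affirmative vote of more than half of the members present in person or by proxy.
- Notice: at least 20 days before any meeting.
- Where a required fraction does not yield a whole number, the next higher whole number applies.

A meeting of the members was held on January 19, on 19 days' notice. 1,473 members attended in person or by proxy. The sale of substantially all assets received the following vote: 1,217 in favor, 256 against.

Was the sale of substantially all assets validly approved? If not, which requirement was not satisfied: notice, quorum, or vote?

Notice: 19 days given; 20 required. Not satisfied.
Quorum: 40% of 3,678 = 1,471.20, rounded up to 1,472; 1,473 present. Satisfied.
Vote: requires a majority of those present (1,473); a majority of 1473 is 737, so 737 needed; 1,217 in favor. Satisfied.

Invalid — notice requirement not satisfied.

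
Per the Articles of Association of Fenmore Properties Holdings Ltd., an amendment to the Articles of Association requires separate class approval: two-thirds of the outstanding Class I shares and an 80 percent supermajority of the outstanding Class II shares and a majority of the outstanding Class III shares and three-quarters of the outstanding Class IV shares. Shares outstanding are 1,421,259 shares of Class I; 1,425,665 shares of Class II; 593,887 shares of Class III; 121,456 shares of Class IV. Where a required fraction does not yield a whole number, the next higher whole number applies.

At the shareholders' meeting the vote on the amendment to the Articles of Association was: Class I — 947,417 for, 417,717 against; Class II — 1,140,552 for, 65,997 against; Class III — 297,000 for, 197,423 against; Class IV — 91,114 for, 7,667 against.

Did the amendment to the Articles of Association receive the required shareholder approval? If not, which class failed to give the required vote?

Not approved — the Class I shares did not give the required vote.

Class I: 2/3 of 1421259 = 947506; 947,506 required, 947,417 in favor — not approved.
Class II: 4/5 of 1425665 = 1140532; 1,140,532 required, 1,140,552 in favor — approved.
Class III: a majority of 593887 is 296944; 296,944 required, 297,000 in favor — approved.
Class IV: 3/4 of 121456 = 91092; 91,092 required, 91,114 in favor — approved.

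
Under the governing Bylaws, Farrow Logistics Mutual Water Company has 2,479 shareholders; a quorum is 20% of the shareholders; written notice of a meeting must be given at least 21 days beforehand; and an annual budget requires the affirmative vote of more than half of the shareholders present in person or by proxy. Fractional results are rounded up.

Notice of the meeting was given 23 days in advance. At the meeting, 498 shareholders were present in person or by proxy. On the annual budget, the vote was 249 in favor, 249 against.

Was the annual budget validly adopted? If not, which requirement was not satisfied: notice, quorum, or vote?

Notice: 23 days given; 21 required. Satisfied.
Quorum: 20% of 2,479 = 495.80, rounded up to 496; 498 present. Satisfied.
Vote: requires a majority of those present (498); a majority of 498 is 250, so 250 needed; 249 in favor. Not satisfied.

Invalid — vote requirement not satisfied.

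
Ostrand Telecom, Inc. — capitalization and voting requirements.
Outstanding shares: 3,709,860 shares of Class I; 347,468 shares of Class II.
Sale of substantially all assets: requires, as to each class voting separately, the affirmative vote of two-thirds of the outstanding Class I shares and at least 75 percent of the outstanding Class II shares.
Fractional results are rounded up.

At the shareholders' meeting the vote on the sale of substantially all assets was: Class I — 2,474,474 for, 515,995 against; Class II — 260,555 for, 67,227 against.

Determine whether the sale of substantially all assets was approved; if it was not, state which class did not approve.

Class I: 2/3 of 3709860 = 2473240; 2,473,240 required, 2,474,474 in favor — approved.
Class II: 3/4 of 347468 = 260601; 260,601 required, 260,555 in favor — not approved.

Not approved — the Class II shares did not give the required vote.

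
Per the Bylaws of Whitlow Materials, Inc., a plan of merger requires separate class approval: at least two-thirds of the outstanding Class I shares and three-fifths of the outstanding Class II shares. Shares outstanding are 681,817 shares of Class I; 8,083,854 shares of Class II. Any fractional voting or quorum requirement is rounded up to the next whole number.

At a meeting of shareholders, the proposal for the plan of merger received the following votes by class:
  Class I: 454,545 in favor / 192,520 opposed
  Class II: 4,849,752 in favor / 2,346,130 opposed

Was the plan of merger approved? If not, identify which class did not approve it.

Not approved — the Class II shares did not give the required vote.

Class I: 2/3 of 681817 = 454544.67, rounded up to 454545; 454,545 required, 454,545 in favor — approved.
Class II: 3/5 of 8083854 = 4850312.40, rounded up to 4850313; 4,850,313 required, 4,849,752 in favor — not approved.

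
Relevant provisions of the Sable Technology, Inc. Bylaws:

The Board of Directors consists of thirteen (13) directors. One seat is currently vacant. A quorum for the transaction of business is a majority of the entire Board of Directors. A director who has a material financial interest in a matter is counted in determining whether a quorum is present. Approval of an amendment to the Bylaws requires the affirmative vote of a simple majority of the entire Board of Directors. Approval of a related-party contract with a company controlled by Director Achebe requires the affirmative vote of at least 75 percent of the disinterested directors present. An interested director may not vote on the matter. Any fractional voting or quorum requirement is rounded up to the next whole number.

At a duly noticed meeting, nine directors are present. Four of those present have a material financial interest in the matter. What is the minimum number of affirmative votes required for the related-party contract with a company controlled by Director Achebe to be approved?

The related-party contract with a company controlled by Director Achebe requires three-fourths of the disinterested directors present (9 − 4 = 5).
3/4 of 5 = 3.75, rounded up to 4.

4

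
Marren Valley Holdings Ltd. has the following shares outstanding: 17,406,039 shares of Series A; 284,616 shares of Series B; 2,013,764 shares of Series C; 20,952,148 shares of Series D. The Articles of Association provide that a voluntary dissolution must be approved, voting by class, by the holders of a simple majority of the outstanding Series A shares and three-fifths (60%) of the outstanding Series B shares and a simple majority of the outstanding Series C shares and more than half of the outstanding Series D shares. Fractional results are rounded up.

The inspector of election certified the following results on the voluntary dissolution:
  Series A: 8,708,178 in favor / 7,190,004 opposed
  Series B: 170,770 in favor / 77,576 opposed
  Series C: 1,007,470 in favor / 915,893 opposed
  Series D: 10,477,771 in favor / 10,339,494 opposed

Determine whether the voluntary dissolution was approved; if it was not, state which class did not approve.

Series A: a majority of 17406039 is 8703020; 8,703,020 required, 8,708,178 in favor — approved.
Series B: 3/5 of 284616 = 170769.60, rounded up to 170770; 170,770 required, 170,770 in favor — approved.
Series C: a majority of 2013764 is 1006883; 1,006,883 required, 1,007,470 in favor — approved.
Series D: a majority of 20952148 is 10476075; 10,476,075 required, 10,477,771 in favor — approved.

Approved — every class gave the required vote.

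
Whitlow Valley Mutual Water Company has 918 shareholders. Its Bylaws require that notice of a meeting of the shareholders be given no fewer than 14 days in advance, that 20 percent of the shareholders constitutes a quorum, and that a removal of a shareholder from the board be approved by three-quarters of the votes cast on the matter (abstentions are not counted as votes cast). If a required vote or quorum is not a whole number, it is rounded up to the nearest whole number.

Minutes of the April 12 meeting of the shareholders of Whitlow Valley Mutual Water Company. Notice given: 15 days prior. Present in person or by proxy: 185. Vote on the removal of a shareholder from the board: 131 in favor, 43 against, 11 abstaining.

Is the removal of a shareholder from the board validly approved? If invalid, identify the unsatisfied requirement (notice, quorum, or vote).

Notice: 15 days given; 14 required. Satisfied.
Quorum: 20% of 918 = 183.60, rounded up to 184; 185 present. Satisfied.
Vote: requires three-fourths of the votes cast (185 − 11 abstaining = 174); 3/4 of 174 = 130.50, rounded up to 131, so 131 needed; 131 in favor. Satisfied.

Valid — all requirements satisfied.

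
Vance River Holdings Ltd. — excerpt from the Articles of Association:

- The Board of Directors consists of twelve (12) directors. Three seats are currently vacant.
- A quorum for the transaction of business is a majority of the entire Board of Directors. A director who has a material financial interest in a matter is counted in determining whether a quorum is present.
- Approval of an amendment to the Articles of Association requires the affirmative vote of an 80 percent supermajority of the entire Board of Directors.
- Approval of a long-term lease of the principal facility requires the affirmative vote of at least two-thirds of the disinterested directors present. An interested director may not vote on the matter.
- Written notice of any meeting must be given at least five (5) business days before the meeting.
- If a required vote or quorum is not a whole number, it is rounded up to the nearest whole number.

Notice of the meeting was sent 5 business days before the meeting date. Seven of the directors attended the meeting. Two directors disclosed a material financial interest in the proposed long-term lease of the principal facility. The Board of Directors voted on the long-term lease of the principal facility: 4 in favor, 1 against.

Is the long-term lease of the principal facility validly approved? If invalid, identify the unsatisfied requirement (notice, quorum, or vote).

Notice: 5 business days given; 5 required (5 ≥ 5). Satisfied.
Quorum: 7 present (interested directors count toward quorum); quorum is 7. Satisfied.
Vote: the long-term lease of the principal facility requires two-thirds of the disinterested directors present (7 − 2 = 5). 2/3 of 5 = 3.33, rounded up to 4, so 4 affirmative votes are needed; 4 voted in favor. Satisfied.

Valid — all requirements satisfied.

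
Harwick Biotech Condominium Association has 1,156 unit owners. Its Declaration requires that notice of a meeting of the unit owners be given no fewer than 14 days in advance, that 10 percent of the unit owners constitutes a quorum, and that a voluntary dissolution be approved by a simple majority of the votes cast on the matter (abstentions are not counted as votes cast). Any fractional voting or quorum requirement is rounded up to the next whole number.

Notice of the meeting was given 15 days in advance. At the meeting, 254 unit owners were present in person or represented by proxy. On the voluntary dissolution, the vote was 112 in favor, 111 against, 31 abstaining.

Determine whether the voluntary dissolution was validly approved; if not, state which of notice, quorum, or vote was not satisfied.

Valid — all requirements satisfied.

Notice: 15 days given; 14 required. Satisfied.
Quorum: 10% of 1,156 = 115.60, rounded up to 116; 254 present. Satisfied.
Vote: requires a majority of the votes cast (254 − 31 abstaining = 223); a majority of 223 is 112, so 112 needed; 112 in favor. Satisfied.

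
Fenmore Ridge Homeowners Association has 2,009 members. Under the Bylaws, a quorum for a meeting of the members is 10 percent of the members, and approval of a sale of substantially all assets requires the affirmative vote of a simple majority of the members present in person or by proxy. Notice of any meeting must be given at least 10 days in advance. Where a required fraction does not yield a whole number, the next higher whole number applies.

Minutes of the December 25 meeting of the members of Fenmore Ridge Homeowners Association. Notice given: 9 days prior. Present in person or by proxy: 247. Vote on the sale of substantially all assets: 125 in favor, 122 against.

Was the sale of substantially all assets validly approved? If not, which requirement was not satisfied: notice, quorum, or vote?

Notice: 9 days given; 10 required. Not satisfied.
Quorum: 10% of 2,009 = 200.90, rounded up to 201; 247 present. Satisfied.
Vote: requires a majority of those present (247); a majority of 247 is 124, so 124 needed; 125 in favor. Satisfied.

Invalid — notice requirement not satisfied.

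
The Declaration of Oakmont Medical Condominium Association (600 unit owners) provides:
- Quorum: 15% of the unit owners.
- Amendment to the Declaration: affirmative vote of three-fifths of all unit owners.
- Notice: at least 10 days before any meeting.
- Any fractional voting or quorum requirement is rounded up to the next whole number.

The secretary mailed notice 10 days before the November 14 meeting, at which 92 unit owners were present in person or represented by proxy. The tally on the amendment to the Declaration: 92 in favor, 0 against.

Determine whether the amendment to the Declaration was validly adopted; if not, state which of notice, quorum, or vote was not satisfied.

Notice: 10 days given; 10 required. Satisfied.
Quorum: 15% of 600 = 90; 92 present. Satisfied.
Vote: requires three-fifths of all unit owners (600); 3/5 of 600 = 360, so 360 needed; 92 in favor. Not satisfied.

Invalid — vote requirement not satisfied.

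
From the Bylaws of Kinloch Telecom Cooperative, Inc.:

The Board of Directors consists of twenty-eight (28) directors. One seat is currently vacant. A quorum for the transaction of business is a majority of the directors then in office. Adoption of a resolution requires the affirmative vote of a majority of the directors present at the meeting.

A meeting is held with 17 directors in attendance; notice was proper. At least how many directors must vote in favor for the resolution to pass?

9

The resolution requires a majority of the directors present (17).
A majority of 17 is 9.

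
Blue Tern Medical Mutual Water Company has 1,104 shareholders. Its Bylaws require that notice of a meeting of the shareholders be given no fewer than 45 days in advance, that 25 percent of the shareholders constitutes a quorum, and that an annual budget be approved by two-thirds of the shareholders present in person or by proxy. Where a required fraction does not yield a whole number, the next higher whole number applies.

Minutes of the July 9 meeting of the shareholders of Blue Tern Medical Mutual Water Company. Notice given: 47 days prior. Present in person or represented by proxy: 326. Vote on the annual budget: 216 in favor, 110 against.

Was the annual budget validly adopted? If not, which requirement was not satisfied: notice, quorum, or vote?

Invalid — vote requirement not satisfied.

Notice: 47 days given; 45 required. Satisfied.
Quorum: 25% of 1,104 = 276; 326 present. Satisfied.
Vote: requires two-thirds of those present (326); 2/3 of 326 = 217.33, rounded up to 218, so 218 needed; 216 in favor. Not satisfied.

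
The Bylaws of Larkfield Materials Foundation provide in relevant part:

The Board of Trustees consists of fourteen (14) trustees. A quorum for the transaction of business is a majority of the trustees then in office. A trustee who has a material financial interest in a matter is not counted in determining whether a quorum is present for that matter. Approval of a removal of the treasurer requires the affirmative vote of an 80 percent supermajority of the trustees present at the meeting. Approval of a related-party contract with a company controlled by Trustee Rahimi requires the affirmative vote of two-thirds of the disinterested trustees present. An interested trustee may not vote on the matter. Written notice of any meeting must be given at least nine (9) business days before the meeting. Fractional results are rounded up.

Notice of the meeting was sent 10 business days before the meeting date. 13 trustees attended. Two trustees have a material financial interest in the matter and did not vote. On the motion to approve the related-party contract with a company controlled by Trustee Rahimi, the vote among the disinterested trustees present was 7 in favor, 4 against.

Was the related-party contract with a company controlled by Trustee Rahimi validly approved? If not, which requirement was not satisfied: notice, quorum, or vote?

Invalid — vote requirement not satisfied.

Notice: 10 business days given; 9 required (10 ≥ 9). Satisfied.
Quorum: 13 present, but the 2 interested trustees do not count, leaving 11. Quorum is 8. Satisfied.
Vote: the related-party contract with a company controlled by Trustee Rahimi requires two-thirds of the disinterested trustees present (13 − 2 = 11). 2/3 of 11 = 7.33, rounded up to 8, so 8 affirmative votes are needed; 7 voted in favor. Not satisfied.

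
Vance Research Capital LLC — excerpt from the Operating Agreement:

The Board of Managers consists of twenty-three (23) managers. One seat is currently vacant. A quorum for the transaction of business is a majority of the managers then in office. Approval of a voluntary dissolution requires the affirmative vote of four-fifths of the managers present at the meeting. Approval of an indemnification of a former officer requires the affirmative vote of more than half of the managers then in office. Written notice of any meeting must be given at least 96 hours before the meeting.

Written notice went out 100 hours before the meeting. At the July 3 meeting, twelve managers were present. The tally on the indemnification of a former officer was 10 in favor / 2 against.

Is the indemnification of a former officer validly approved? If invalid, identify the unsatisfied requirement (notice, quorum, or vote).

Invalid — vote requirement not satisfied.

Notice: 100 hours given; 96 required (100 ≥ 96). Satisfied.
Quorum: 12 present; quorum is 12. Satisfied.
Vote: the indemnification of a former officer requires a majority of the managers then in office (22). A majority of 22 is 12, so 12 affirmative votes are needed; 10 voted in favor. Not satisfied.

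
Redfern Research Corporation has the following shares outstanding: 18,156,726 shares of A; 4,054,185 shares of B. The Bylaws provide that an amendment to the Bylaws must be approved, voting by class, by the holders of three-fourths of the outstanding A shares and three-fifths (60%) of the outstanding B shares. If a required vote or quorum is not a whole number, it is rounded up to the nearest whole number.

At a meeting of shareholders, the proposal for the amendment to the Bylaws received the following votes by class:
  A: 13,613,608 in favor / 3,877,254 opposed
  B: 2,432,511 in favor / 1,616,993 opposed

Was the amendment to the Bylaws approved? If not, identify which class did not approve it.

A: 3/4 of 18156726 = 13617544.50, rounded up to 13617545; 13,617,545 required, 13,613,608 in favor — not approved.
B: 3/5 of 4054185 = 2432511; 2,432,511 required, 2,432,511 in favor — approved.

Not approved — the A shares did not give the required vote.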